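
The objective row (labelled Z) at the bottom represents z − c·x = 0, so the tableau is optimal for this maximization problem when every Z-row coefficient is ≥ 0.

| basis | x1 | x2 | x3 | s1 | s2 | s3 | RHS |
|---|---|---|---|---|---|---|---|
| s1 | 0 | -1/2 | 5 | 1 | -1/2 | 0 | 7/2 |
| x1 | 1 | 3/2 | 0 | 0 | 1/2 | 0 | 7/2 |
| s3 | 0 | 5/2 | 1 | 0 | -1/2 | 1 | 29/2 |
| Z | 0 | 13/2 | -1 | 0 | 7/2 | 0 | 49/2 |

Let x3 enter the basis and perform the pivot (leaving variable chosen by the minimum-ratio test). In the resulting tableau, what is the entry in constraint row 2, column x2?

3/2

Ratio test on column x3 — row 1: (7/2)/5 = 7/10; row 2: entry 0 ≤ 0; row 3: (29/2)/1 = 29/2. Minimum is 7/10 at row 1 (s1 leaves); pivot element 5.
Divide row 1 by 5; eliminate column x3 from the other rows.
Row 2 update in column x2: 3/2 − 0·(-1/10) = 3/2.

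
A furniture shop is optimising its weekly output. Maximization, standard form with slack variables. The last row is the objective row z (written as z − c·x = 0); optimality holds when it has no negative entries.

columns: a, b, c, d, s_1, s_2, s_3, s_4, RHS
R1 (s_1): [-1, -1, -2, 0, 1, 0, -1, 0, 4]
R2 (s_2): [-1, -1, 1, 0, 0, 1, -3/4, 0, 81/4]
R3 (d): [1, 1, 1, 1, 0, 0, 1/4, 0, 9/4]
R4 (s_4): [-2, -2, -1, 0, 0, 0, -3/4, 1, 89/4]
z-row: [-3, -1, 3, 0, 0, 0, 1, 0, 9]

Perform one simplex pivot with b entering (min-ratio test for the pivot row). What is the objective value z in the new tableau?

Ratio test on column b — row 1: entry -1 ≤ 0; row 2: entry -1 ≤ 0; row 3: (9/4)/1 = 9/4; row 4: entry -2 ≤ 0. Minimum is 9/4 at row 3 (d leaves); pivot element 1.
Pivot on row 3; the z-row RHS becomes 9 − (-1)·(9/4) = 45/4.

45/4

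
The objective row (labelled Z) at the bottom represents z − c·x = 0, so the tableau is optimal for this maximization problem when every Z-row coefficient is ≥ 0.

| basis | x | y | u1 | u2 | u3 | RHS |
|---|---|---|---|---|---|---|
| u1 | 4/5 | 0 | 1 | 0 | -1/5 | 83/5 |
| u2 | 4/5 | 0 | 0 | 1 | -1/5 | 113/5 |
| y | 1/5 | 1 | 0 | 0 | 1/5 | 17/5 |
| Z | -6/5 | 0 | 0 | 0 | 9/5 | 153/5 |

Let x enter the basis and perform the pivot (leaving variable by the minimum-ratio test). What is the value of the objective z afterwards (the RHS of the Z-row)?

51

Ratio test on column x — row 1: (83/5)/(4/5) = 83/4; row 2: (113/5)/(4/5) = 113/4; row 3: (17/5)/(1/5) = 17. Minimum is 17 at row 3 (y leaves); pivot element 1/5.
Pivot on row 3; the Z-row RHS becomes 153/5 − (-6/5)·17 = 51.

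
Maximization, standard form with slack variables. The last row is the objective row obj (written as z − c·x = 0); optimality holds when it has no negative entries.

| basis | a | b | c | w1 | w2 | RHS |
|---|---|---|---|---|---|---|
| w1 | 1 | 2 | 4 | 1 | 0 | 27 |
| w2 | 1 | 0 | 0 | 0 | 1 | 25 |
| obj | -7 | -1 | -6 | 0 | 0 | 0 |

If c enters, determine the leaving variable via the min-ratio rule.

w1

Column c entries and ratios — w1: 27/4 = 27/4; w2: 0 ≤ 0, skip.
Smallest ratio is 27/4 in the row of w1, so w1 leaves.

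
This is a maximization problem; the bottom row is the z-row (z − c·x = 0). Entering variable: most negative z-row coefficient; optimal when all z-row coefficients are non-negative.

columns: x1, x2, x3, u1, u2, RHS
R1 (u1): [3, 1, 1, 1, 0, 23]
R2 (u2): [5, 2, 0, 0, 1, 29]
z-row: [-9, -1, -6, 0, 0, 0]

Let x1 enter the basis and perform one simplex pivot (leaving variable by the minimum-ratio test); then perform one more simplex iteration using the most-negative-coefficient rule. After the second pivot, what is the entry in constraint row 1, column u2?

-3/5

Ratio test on column x1 — row 1: 23/3 = 23/3; row 2: 29/5 = 29/5. Minimum is 29/5 at row 2 (u2 leaves); pivot element 5.
Divide row 2 by 5; eliminate column x1 from the other rows.
Second iteration: most negative z-row entry is -6 in column x3, so x3 enters.
Ratio test on column x3 — row 1: (28/5)/1 = 28/5; row 2: entry 0 ≤ 0. Minimum is 28/5 at row 1 (u1 leaves); pivot element 1.
Divide row 1 by 1; eliminate column x3 from the other rows.
After both pivots, the entry at constraint row 1, column u2 is -3/5.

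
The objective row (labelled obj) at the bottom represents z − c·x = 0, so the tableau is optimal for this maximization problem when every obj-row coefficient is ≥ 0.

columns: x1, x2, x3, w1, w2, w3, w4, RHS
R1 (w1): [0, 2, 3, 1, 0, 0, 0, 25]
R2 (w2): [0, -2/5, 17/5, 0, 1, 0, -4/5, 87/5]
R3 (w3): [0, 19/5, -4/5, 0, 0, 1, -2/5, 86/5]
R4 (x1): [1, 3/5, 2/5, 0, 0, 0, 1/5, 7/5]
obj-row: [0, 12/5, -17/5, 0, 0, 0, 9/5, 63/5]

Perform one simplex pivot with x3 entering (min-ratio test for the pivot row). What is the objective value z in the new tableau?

49/2

Ratio test on column x3 — row 1: 25/3 = 25/3; row 2: (87/5)/(17/5) = 87/17; row 3: entry -4/5 ≤ 0; row 4: (7/5)/(2/5) = 7/2. Minimum is 7/2 at row 4 (x1 leaves); pivot element 2/5.
Pivot on row 4; the obj-row RHS becomes 63/5 − (-17/5)·(7/2) = 49/2.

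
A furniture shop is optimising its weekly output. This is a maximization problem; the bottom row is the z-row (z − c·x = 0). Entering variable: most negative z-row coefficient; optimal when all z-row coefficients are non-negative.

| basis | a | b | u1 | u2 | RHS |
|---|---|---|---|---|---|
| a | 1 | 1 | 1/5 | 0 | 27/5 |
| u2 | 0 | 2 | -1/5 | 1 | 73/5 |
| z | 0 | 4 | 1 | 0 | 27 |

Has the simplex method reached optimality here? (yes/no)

Every z-row coefficient is ≥ 0, so the tableau is optimal.

yes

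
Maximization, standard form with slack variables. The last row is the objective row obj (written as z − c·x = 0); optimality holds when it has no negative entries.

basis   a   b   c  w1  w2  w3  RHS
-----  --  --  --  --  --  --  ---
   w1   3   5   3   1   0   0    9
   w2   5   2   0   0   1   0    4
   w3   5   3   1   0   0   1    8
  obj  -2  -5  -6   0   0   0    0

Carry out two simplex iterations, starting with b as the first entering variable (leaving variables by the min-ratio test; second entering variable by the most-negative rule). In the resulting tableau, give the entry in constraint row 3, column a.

4

Ratio test on column b — row 1: 9/5 = 9/5; row 2: 4/2 = 2; row 3: 8/3 = 8/3. Minimum is 9/5 at row 1 (w1 leaves); pivot element 5.
Divide row 1 by 5; eliminate column b from the other rows.
Second iteration: most negative obj-row entry is -3 in column c, so c enters.
Ratio test on column c — row 1: (9/5)/(3/5) = 3; row 2: entry -6/5 ≤ 0; row 3: entry -4/5 ≤ 0. Minimum is 3 at row 1 (b leaves); pivot element 3/5.
Divide row 1 by 3/5; eliminate column c from the other rows.
After both pivots, the entry at constraint row 3, column a is 4.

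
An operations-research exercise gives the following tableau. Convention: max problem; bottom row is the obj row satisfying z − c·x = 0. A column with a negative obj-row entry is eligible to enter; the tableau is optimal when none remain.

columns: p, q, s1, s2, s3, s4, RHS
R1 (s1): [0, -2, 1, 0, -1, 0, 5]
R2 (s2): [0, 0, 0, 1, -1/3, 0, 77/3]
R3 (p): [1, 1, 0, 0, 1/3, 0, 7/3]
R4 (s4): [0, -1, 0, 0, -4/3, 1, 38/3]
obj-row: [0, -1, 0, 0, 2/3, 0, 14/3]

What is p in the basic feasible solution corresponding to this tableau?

p is basic (row 3); its value is the RHS of that row, 7/3.

7/3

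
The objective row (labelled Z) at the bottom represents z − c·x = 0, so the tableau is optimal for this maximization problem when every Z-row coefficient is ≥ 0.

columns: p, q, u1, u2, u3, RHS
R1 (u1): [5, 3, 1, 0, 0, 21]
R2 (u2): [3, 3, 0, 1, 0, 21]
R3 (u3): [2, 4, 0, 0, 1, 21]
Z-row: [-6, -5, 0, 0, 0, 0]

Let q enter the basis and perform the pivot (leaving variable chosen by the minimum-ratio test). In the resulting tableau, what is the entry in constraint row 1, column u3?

Ratio test on column q — row 1: 21/3 = 7; row 2: 21/3 = 7; row 3: 21/4 = 21/4. Minimum is 21/4 at row 3 (u3 leaves); pivot element 4.
Divide row 3 by 4; eliminate column q from the other rows.
Row 1 update in column u3: 0 − 3·(1/4) = -3/4.

-3/4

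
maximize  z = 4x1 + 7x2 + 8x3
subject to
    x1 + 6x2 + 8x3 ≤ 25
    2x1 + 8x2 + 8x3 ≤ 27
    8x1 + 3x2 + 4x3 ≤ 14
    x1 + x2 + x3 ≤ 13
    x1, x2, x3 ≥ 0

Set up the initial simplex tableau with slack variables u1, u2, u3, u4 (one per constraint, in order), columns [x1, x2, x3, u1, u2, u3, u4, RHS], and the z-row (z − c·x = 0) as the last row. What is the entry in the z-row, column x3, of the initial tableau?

-8

The z-row carries the negated objective coefficients: the x3 entry is -8.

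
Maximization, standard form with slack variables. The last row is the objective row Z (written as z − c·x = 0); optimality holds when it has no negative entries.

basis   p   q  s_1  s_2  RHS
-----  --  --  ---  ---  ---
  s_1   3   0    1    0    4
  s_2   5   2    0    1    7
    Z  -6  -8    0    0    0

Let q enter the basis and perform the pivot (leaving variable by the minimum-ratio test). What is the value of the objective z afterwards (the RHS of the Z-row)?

28

Ratio test on column q — row 1: entry 0 ≤ 0; row 2: 7/2 = 7/2. Minimum is 7/2 at row 2 (s_2 leaves); pivot element 2.
Pivot on row 2; the Z-row RHS becomes 0 − (-8)·(7/2) = 28.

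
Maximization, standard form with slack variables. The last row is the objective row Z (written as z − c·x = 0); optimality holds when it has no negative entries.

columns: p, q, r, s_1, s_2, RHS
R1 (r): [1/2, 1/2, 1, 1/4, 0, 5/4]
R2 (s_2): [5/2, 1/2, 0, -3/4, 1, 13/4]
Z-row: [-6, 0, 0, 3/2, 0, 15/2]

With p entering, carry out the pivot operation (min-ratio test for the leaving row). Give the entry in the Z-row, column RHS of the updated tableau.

Ratio test on column p — row 1: (5/4)/(1/2) = 5/2; row 2: (13/4)/(5/2) = 13/10. Minimum is 13/10 at row 2 (s_2 leaves); pivot element 5/2.
Divide row 2 by 5/2; eliminate column p from the other rows.
Z-row update in column RHS: 15/2 − (-6)·(13/10) = 153/10.

153/10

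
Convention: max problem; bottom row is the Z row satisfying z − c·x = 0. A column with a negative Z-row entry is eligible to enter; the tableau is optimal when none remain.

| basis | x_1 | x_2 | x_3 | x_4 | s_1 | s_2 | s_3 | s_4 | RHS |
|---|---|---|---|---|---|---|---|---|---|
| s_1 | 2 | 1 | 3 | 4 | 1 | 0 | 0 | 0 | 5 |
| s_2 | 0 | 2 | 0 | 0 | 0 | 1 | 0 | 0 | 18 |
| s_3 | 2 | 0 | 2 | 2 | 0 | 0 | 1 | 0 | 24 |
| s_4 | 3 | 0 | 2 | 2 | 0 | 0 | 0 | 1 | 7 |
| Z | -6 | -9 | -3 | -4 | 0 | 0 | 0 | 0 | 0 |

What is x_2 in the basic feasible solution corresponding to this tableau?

0

x_2 is not in the basis, so in the current basic feasible solution x_2 = 0.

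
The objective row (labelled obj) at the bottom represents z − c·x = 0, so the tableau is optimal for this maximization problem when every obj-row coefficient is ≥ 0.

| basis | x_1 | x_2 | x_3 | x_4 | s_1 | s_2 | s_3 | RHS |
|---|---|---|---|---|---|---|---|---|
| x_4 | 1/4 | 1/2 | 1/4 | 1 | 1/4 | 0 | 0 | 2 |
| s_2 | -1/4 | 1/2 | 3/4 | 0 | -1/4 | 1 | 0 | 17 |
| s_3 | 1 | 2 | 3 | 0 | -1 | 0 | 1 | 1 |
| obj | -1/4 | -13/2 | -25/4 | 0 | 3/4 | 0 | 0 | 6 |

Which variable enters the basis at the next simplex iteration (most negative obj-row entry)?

x_2

Negative obj-row entries: x_1: -1/4, x_2: -13/2, x_3: -25/4.
The most negative is -13/2 in column x_2, so x_2 enters.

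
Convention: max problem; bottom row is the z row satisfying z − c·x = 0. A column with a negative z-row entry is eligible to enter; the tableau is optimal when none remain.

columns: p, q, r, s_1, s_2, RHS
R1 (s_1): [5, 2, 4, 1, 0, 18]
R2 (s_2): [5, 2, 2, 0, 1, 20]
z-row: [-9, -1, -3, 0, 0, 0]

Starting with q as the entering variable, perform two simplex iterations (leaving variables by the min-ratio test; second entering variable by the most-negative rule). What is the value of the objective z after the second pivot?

Ratio test on column q — row 1: 18/2 = 9; row 2: 20/2 = 10. Minimum is 9 at row 1 (s_1 leaves); pivot element 2.
Pivot on row 1; the z-row RHS becomes 0 − (-1)·9 = 9.
Next entering variable (most negative z-row entry -13/2): p.
Ratio test on column p — row 1: 9/(5/2) = 18/5; row 2: entry 0 ≤ 0. Minimum is 18/5 at row 1 (q leaves); pivot element 5/2.
After the second pivot the z-row RHS is 9 − (-13/2)·(18/5) = 162/5.

162/5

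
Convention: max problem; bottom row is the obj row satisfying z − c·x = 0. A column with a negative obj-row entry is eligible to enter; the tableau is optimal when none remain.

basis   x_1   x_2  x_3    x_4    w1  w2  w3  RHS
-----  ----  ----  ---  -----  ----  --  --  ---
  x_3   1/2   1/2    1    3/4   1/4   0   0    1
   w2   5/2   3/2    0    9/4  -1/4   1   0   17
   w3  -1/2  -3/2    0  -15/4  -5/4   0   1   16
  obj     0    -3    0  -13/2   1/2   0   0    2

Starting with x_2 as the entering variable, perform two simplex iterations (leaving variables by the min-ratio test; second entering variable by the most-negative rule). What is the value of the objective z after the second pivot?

32/3

Ratio test on column x_2 — row 1: 1/(1/2) = 2; row 2: 17/(3/2) = 34/3; row 3: entry -3/2 ≤ 0. Minimum is 2 at row 1 (x_3 leaves); pivot element 1/2.
Pivot on row 1; the obj-row RHS becomes 2 − (-3)·2 = 8.
Next entering variable (most negative obj-row entry -2): x_4.
Ratio test on column x_4 — row 1: 2/(3/2) = 4/3; row 2: entry 0 ≤ 0; row 3: entry -3/2 ≤ 0. Minimum is 4/3 at row 1 (x_2 leaves); pivot element 3/2.
After the second pivot the obj-row RHS is 8 − (-2)·(4/3) = 32/3.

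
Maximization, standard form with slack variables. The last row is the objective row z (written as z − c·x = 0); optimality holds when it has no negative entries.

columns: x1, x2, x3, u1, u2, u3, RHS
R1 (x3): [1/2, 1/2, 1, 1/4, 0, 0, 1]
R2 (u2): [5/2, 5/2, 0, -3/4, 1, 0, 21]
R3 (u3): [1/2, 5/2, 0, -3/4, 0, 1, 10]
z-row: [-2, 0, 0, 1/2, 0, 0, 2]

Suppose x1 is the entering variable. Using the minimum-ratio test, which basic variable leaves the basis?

Column x1 entries and ratios — x3: 1/(1/2) = 2; u2: 21/(5/2) = 42/5; u3: 10/(1/2) = 20.
Smallest ratio is 2 in the row of x3, so x3 leaves.

x3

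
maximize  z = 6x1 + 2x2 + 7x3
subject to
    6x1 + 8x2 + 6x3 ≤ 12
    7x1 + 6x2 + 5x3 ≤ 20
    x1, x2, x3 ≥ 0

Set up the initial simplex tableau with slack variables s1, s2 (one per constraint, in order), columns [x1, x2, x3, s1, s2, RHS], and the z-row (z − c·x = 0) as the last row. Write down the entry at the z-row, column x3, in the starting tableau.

-7

The z-row carries the negated objective coefficients: the x3 entry is -7.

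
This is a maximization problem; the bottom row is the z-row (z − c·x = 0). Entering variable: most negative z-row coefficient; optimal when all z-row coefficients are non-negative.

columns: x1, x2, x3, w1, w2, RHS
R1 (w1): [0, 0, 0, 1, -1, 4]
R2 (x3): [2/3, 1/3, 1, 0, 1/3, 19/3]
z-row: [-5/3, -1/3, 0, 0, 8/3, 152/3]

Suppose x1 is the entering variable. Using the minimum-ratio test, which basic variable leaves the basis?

x3

Column x1 entries and ratios — w1: 0 ≤ 0, skip; x3: (19/3)/(2/3) = 19/2.
Smallest ratio is 19/2 in the row of x3, so x3 leaves.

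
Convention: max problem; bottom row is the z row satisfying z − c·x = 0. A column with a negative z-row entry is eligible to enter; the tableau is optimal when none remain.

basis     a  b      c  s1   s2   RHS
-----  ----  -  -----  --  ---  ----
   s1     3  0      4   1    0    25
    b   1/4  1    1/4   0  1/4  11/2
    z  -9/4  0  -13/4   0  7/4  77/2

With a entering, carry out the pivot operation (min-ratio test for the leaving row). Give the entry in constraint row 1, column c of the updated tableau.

Ratio test on column a — row 1: 25/3 = 25/3; row 2: (11/2)/(1/4) = 22. Minimum is 25/3 at row 1 (s1 leaves); pivot element 3.
Divide row 1 by 3; eliminate column a from the other rows.
In the new row 1, the c entry is the old entry divided by the pivot: 4/3 = 4/3.

4/3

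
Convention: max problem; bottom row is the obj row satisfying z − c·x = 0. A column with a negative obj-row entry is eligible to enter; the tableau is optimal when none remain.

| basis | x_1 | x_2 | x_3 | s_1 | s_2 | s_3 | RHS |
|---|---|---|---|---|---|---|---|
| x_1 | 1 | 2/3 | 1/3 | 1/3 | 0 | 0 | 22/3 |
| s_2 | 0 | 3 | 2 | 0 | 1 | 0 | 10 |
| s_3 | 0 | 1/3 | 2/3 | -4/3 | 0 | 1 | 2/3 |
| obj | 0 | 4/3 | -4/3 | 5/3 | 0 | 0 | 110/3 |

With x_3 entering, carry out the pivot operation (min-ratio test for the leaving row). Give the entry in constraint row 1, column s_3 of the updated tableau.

Ratio test on column x_3 — row 1: (22/3)/(1/3) = 22; row 2: 10/2 = 5; row 3: (2/3)/(2/3) = 1. Minimum is 1 at row 3 (s_3 leaves); pivot element 2/3.
Divide row 3 by 2/3; eliminate column x_3 from the other rows.
Row 1 update in column s_3: 0 − (1/3)·(3/2) = -1/2.

-1/2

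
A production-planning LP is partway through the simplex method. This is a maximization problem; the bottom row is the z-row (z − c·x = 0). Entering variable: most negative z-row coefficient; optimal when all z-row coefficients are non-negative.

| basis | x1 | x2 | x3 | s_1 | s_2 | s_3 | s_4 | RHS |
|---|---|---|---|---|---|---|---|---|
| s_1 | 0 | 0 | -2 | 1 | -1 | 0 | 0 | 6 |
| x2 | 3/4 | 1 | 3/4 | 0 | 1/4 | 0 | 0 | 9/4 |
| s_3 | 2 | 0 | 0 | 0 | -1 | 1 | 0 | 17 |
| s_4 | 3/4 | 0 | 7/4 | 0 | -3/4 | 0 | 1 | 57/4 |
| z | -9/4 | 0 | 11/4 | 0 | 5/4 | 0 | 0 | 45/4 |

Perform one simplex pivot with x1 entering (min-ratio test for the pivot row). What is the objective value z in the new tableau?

Ratio test on column x1 — row 1: entry 0 ≤ 0; row 2: (9/4)/(3/4) = 3; row 3: 17/2 = 17/2; row 4: (57/4)/(3/4) = 19. Minimum is 3 at row 2 (x2 leaves); pivot element 3/4.
Pivot on row 2; the z-row RHS becomes 45/4 − (-9/4)·3 = 18.

18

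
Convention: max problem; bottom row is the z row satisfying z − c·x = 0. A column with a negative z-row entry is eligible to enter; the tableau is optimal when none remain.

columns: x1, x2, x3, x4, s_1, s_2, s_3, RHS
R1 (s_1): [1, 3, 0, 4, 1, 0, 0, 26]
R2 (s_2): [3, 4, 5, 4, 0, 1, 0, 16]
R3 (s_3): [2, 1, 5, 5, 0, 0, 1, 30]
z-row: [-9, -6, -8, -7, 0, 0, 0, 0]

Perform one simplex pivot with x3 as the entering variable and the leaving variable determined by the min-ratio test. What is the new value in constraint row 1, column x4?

Ratio test on column x3 — row 1: entry 0 ≤ 0; row 2: 16/5 = 16/5; row 3: 30/5 = 6. Minimum is 16/5 at row 2 (s_2 leaves); pivot element 5.
Divide row 2 by 5; eliminate column x3 from the other rows.
Row 1 update in column x4: 4 − 0·(4/5) = 4.

4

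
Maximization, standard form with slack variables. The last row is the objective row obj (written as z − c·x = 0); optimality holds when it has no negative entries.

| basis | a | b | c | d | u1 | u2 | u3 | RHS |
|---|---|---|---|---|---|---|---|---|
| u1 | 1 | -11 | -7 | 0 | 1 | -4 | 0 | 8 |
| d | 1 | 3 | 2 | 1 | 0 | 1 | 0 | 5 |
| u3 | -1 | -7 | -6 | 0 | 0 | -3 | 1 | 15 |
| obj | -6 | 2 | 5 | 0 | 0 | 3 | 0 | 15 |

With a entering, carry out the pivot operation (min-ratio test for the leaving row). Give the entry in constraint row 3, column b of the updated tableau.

-4

Ratio test on column a — row 1: 8/1 = 8; row 2: 5/1 = 5; row 3: entry -1 ≤ 0. Minimum is 5 at row 2 (d leaves); pivot element 1.
Divide row 2 by 1; eliminate column a from the other rows.
Row 3 update in column b: -7 − (-1)·3 = -4.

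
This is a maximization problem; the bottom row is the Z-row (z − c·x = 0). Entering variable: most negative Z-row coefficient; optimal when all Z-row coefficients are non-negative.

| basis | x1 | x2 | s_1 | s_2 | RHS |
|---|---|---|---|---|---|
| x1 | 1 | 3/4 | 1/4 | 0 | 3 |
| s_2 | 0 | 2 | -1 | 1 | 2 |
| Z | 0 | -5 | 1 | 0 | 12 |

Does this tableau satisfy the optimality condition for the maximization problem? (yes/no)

The Z-row has a negative entry -5 in column x2, so it is not optimal.

no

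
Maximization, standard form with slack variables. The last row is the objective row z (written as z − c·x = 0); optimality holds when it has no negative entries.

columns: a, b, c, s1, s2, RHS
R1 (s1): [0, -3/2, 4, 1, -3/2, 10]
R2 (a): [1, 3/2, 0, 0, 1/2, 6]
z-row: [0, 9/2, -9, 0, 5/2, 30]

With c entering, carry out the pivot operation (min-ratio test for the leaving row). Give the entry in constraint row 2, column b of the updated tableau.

Ratio test on column c — row 1: 10/4 = 5/2; row 2: entry 0 ≤ 0. Minimum is 5/2 at row 1 (s1 leaves); pivot element 4.
Divide row 1 by 4; eliminate column c from the other rows.
Row 2 update in column b: 3/2 − 0·(-3/8) = 3/2.

3/2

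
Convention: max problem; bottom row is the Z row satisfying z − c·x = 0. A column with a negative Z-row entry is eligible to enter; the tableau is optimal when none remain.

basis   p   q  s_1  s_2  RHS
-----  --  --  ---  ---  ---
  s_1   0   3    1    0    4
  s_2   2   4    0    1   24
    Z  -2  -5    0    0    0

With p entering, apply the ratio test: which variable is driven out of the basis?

Column p entries and ratios — s_1: 0 ≤ 0, skip; s_2: 24/2 = 12.
Smallest ratio is 12 in the row of s_2, so s_2 leaves.

s_2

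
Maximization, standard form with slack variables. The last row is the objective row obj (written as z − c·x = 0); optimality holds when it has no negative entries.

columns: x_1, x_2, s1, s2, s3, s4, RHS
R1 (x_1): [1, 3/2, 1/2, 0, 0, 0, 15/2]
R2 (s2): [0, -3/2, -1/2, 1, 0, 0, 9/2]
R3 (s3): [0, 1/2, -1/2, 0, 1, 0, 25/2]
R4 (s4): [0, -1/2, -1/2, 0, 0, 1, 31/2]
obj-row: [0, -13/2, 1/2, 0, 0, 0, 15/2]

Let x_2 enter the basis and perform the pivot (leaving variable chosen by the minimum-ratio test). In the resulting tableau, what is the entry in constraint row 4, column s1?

Ratio test on column x_2 — row 1: (15/2)/(3/2) = 5; row 2: entry -3/2 ≤ 0; row 3: (25/2)/(1/2) = 25; row 4: entry -1/2 ≤ 0. Minimum is 5 at row 1 (x_1 leaves); pivot element 3/2.
Divide row 1 by 3/2; eliminate column x_2 from the other rows.
Row 4 update in column s1: -1/2 − (-1/2)·(1/3) = -1/3.

-1/3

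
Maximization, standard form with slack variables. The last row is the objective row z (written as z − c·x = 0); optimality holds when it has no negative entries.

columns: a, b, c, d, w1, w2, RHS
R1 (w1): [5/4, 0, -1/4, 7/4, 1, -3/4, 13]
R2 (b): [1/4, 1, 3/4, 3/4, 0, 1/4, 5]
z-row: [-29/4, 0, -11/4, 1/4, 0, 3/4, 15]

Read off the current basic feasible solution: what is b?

5

b is basic (row 2); its value is the RHS of that row, 5.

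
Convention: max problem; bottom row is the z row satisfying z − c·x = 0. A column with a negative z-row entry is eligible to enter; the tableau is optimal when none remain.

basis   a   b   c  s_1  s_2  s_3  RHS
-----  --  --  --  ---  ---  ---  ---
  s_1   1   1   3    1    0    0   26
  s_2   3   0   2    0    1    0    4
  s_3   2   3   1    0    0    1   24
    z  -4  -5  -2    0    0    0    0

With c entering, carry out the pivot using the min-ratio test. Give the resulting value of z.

Ratio test on column c — row 1: 26/3 = 26/3; row 2: 4/2 = 2; row 3: 24/1 = 24. Minimum is 2 at row 2 (s_2 leaves); pivot element 2.
Pivot on row 2; the z-row RHS becomes 0 − (-2)·2 = 4.

4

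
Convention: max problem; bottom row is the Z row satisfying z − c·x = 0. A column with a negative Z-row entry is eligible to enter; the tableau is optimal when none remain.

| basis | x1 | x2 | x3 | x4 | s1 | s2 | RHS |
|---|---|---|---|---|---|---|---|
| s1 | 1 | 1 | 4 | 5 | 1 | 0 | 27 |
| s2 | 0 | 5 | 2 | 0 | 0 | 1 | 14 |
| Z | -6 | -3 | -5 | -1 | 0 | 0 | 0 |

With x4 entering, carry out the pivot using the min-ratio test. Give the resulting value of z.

Ratio test on column x4 — row 1: 27/5 = 27/5; row 2: entry 0 ≤ 0. Minimum is 27/5 at row 1 (s1 leaves); pivot element 5.
Pivot on row 1; the Z-row RHS becomes 0 − (-1)·(27/5) = 27/5.

27/5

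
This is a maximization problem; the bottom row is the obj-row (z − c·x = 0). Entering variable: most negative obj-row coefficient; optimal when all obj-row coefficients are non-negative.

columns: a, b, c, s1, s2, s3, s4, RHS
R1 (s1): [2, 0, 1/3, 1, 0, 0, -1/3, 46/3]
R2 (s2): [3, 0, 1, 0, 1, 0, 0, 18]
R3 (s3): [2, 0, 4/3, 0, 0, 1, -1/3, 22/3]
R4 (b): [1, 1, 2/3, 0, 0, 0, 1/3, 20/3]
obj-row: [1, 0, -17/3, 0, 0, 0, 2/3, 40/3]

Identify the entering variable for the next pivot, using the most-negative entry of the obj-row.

Negative obj-row entries: c: -17/3.
The most negative is -17/3 in column c, so c enters.

c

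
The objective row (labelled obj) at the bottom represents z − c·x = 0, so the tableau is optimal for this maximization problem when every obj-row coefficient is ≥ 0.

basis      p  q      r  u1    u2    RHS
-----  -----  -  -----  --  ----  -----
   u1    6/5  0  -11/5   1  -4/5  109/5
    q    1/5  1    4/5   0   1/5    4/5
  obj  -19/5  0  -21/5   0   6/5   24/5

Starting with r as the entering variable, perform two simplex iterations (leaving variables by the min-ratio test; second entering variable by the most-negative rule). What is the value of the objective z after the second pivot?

20

Ratio test on column r — row 1: entry -11/5 ≤ 0; row 2: (4/5)/(4/5) = 1. Minimum is 1 at row 2 (q leaves); pivot element 4/5.
Pivot on row 2; the obj-row RHS becomes 24/5 − (-21/5)·1 = 9.
Next entering variable (most negative obj-row entry -11/4): p.
Ratio test on column p — row 1: 24/(7/4) = 96/7; row 2: 1/(1/4) = 4. Minimum is 4 at row 2 (r leaves); pivot element 1/4.
After the second pivot the obj-row RHS is 9 − (-11/4)·4 = 20.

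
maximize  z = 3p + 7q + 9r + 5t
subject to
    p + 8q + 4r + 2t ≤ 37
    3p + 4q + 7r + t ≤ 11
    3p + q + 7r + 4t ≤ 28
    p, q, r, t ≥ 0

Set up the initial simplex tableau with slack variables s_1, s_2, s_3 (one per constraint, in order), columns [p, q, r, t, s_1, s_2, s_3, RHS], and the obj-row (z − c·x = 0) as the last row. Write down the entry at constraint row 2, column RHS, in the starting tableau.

11

The RHS of constraint 2 is b_2 = 11.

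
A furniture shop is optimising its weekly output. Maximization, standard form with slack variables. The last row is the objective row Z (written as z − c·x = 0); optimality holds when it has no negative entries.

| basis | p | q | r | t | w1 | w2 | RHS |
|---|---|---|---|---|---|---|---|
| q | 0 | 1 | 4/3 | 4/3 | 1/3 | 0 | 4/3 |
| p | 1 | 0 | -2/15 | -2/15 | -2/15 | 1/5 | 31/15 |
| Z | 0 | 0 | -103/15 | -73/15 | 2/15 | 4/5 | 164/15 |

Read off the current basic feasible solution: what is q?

4/3

q is basic (row 1); its value is the RHS of that row, 4/3.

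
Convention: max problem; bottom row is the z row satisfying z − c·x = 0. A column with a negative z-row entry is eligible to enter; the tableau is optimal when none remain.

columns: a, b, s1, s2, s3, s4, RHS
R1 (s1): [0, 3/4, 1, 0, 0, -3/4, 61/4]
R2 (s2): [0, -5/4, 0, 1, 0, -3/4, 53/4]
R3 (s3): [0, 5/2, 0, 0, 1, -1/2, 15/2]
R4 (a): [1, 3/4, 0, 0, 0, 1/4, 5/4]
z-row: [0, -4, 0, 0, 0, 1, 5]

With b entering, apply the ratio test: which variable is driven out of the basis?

Column b entries and ratios — s1: (61/4)/(3/4) = 61/3; s2: -5/4 ≤ 0, skip; s3: (15/2)/(5/2) = 3; a: (5/4)/(3/4) = 5/3.
Smallest ratio is 5/3 in the row of a, so a leaves.

a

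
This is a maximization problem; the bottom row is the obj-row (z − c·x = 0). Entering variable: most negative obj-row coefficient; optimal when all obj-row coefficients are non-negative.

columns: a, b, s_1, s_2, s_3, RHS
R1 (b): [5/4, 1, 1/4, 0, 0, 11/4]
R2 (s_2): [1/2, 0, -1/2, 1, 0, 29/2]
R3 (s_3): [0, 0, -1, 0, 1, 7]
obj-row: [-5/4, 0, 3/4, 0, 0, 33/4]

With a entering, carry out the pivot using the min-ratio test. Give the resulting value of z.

11

Ratio test on column a — row 1: (11/4)/(5/4) = 11/5; row 2: (29/2)/(1/2) = 29; row 3: entry 0 ≤ 0. Minimum is 11/5 at row 1 (b leaves); pivot element 5/4.
Pivot on row 1; the obj-row RHS becomes 33/4 − (-5/4)·(11/5) = 11.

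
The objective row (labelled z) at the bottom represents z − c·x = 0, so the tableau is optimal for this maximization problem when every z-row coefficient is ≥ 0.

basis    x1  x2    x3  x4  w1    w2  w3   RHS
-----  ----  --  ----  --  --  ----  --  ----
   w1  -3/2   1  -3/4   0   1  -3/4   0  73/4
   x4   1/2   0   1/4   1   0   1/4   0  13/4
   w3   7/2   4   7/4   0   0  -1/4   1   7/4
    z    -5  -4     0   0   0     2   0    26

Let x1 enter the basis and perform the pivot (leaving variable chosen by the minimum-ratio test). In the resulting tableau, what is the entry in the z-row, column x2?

12/7

Ratio test on column x1 — row 1: entry -3/2 ≤ 0; row 2: (13/4)/(1/2) = 13/2; row 3: (7/4)/(7/2) = 1/2. Minimum is 1/2 at row 3 (w3 leaves); pivot element 7/2.
Divide row 3 by 7/2; eliminate column x1 from the other rows.
z-row update in column x2: -4 − (-5)·(8/7) = 12/7.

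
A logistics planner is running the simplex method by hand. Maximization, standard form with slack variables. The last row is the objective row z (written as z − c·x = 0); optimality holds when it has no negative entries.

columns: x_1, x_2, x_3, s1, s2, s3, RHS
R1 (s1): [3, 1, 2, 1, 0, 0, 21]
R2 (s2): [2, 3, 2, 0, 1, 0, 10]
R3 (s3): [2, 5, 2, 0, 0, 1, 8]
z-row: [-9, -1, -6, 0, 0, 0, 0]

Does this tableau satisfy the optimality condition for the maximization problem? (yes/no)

no

The z-row has a negative entry -9 in column x_1, so it is not optimal.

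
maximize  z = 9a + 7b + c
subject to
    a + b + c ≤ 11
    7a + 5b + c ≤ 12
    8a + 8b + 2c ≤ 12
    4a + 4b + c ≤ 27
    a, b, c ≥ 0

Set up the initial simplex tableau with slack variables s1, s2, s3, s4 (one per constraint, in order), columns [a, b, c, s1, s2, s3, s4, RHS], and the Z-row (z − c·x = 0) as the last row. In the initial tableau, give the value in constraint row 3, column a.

8

Constraint 3 has coefficient 8 on a.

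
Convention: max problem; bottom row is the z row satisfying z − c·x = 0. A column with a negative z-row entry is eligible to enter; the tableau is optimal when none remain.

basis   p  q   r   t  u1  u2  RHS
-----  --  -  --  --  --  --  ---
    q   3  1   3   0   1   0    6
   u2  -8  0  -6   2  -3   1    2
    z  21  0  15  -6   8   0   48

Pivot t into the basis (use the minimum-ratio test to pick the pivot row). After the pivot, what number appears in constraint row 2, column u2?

1/2

Ratio test on column t — row 1: entry 0 ≤ 0; row 2: 2/2 = 1. Minimum is 1 at row 2 (u2 leaves); pivot element 2.
Divide row 2 by 2; eliminate column t from the other rows.
In the new row 2, the u2 entry is the old entry divided by the pivot: 1/2 = 1/2.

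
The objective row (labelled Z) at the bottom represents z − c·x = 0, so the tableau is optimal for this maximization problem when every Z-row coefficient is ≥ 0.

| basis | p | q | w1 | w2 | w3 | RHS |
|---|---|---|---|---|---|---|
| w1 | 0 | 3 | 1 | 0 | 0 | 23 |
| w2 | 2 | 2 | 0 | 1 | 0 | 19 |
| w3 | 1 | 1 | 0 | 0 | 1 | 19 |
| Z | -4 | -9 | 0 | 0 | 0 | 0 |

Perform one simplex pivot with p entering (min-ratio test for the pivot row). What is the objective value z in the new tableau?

38

Ratio test on column p — row 1: entry 0 ≤ 0; row 2: 19/2 = 19/2; row 3: 19/1 = 19. Minimum is 19/2 at row 2 (w2 leaves); pivot element 2.
Pivot on row 2; the Z-row RHS becomes 0 − (-4)·(19/2) = 38.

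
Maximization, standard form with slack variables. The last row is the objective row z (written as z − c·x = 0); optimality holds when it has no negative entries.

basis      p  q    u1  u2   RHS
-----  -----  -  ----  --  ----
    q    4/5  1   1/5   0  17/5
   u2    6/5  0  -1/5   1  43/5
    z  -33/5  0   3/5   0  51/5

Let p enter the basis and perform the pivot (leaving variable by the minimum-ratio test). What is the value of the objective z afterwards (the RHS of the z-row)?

Ratio test on column p — row 1: (17/5)/(4/5) = 17/4; row 2: (43/5)/(6/5) = 43/6. Minimum is 17/4 at row 1 (q leaves); pivot element 4/5.
Pivot on row 1; the z-row RHS becomes 51/5 − (-33/5)·(17/4) = 153/4.

153/4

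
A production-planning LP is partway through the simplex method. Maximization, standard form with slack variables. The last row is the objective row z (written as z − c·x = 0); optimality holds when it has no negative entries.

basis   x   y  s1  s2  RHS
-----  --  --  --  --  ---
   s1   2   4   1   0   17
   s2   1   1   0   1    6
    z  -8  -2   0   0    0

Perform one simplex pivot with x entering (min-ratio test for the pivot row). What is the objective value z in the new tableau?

48

Ratio test on column x — row 1: 17/2 = 17/2; row 2: 6/1 = 6. Minimum is 6 at row 2 (s2 leaves); pivot element 1.
Pivot on row 2; the z-row RHS becomes 0 − (-8)·6 = 48.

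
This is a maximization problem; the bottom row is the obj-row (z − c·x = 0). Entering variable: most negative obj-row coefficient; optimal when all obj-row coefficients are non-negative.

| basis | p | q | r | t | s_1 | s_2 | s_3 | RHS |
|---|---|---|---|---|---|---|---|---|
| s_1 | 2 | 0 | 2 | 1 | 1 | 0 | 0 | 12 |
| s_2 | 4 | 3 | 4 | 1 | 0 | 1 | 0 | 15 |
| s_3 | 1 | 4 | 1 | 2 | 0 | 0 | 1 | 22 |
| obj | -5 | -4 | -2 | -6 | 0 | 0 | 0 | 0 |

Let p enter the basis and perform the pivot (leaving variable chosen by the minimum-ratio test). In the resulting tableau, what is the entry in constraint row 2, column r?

1

Ratio test on column p — row 1: 12/2 = 6; row 2: 15/4 = 15/4; row 3: 22/1 = 22. Minimum is 15/4 at row 2 (s_2 leaves); pivot element 4.
Divide row 2 by 4; eliminate column p from the other rows.
In the new row 2, the r entry is the old entry divided by the pivot: 4/4 = 1.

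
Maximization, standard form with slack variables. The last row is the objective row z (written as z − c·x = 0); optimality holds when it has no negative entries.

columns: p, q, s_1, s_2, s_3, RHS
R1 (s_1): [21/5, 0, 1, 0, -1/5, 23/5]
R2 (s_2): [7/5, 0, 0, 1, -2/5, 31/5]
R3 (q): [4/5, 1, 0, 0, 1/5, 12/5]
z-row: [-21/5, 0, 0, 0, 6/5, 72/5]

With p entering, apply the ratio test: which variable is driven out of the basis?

Column p entries and ratios — s_1: (23/5)/(21/5) = 23/21; s_2: (31/5)/(7/5) = 31/7; q: (12/5)/(4/5) = 3.
Smallest ratio is 23/21 in the row of s_1, so s_1 leaves.

s_1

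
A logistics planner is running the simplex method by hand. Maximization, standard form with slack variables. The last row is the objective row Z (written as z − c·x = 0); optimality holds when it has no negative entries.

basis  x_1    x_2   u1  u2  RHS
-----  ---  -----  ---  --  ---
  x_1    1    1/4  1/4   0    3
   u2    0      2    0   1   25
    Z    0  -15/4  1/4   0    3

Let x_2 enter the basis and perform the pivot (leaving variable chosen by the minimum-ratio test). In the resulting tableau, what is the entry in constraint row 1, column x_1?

4

Ratio test on column x_2 — row 1: 3/(1/4) = 12; row 2: 25/2 = 25/2. Minimum is 12 at row 1 (x_1 leaves); pivot element 1/4.
Divide row 1 by 1/4; eliminate column x_2 from the other rows.
In the new row 1, the x_1 entry is the old entry divided by the pivot: 1/(1/4) = 4.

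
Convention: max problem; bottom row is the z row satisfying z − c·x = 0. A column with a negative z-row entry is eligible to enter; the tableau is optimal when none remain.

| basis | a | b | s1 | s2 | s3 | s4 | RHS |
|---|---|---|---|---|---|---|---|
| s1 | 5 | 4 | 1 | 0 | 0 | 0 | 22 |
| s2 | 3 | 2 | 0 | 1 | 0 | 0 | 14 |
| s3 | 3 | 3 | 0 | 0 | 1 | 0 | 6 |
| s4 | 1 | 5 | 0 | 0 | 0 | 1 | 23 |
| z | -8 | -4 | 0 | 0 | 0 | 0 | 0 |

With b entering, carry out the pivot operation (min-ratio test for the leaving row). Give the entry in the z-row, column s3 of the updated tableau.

4/3

Ratio test on column b — row 1: 22/4 = 11/2; row 2: 14/2 = 7; row 3: 6/3 = 2; row 4: 23/5 = 23/5. Minimum is 2 at row 3 (s3 leaves); pivot element 3.
Divide row 3 by 3; eliminate column b from the other rows.
z-row update in column s3: 0 − (-4)·(1/3) = 4/3.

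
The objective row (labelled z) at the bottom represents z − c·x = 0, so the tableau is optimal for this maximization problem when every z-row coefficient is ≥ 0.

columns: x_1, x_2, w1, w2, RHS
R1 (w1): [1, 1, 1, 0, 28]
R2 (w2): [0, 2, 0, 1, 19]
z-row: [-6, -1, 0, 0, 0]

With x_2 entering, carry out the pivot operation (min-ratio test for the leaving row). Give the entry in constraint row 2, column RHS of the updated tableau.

Ratio test on column x_2 — row 1: 28/1 = 28; row 2: 19/2 = 19/2. Minimum is 19/2 at row 2 (w2 leaves); pivot element 2.
Divide row 2 by 2; eliminate column x_2 from the other rows.
In the new row 2, the RHS entry is the old entry divided by the pivot: 19/2 = 19/2.

19/2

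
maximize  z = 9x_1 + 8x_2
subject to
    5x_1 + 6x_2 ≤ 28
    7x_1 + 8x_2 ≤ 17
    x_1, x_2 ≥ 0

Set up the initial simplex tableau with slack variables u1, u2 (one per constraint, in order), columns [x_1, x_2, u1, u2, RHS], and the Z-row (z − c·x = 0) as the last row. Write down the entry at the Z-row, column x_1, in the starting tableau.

The Z-row carries the negated objective coefficients: the x_1 entry is -9.

-9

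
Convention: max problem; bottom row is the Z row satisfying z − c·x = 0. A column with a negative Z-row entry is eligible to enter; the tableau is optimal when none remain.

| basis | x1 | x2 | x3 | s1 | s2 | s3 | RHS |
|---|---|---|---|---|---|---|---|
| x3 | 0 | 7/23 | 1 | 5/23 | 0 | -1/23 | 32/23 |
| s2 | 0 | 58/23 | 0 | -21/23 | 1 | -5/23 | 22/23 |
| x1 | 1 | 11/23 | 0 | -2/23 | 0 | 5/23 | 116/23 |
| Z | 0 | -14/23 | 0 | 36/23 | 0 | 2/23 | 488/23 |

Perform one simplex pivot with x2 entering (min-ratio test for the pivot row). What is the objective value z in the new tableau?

Ratio test on column x2 — row 1: (32/23)/(7/23) = 32/7; row 2: (22/23)/(58/23) = 11/29; row 3: (116/23)/(11/23) = 116/11. Minimum is 11/29 at row 2 (s2 leaves); pivot element 58/23.
Pivot on row 2; the Z-row RHS becomes 488/23 − (-14/23)·(11/29) = 622/29.

622/29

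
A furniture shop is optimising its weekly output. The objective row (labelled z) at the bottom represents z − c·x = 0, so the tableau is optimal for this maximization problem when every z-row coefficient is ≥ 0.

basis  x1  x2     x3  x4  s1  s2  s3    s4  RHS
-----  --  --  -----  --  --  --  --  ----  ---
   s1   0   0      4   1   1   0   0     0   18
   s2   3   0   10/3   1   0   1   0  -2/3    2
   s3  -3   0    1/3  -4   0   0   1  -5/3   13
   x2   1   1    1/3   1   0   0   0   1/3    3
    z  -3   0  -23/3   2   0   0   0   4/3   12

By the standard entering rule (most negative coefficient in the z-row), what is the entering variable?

Negative z-row entries: x1: -3, x3: -23/3.
The most negative is -23/3 in column x3, so x3 enters.

x3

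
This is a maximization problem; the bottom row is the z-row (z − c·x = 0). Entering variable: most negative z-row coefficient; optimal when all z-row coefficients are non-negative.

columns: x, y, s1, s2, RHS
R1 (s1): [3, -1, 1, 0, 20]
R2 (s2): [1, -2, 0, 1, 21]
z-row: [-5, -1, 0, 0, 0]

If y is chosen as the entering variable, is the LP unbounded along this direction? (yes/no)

Every constraint-row entry in column y is ≤ 0, so increasing y is unbounded.

yes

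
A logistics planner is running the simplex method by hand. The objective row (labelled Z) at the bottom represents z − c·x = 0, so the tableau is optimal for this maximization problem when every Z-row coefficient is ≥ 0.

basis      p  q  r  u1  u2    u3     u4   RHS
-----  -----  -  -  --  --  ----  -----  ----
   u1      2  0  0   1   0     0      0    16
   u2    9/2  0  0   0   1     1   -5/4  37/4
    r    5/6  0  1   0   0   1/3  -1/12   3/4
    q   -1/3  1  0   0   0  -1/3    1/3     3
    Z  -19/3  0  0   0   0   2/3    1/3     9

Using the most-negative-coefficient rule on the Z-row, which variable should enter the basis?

p

Negative Z-row entries: p: -19/3.
The most negative is -19/3 in column p, so p enters.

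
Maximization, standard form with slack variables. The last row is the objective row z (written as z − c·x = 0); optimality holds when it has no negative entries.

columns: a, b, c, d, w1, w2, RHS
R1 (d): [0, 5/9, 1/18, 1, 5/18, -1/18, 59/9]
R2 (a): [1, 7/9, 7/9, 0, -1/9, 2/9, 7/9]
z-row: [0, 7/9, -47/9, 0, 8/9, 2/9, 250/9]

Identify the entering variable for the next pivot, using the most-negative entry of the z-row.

c

Negative z-row entries: c: -47/9.
The most negative is -47/9 in column c, so c enters.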